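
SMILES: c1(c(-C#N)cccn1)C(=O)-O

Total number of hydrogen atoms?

4

Hydrogens are implicit in SMILES; fill each atom to its normal valence:
  3 × C (aromatic): 1 H each → 3
  2 × C (aromatic): no H
  2 × C: no H
  1 × N (aromatic): no H
  1 × N: no H
  1 × O: 1 H
  1 × O: no H
  Total hydrogens = 4.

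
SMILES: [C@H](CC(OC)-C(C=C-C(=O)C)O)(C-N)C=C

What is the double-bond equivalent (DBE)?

3

Molecular formula from the SMILES: C12H21NO3.
DoU = (2C + 2 + N − H − X)/2 = (2·12 + 2 + 1 − 21 − 0)/2 = 6/2 = 3.
(Structurally: 0 ring(s) + 3 π bond(s) = 3.)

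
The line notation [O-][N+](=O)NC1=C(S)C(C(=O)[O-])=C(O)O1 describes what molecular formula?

C5H3N2O6S-

Heavy atoms from the SMILES: 5 C, 2 N, 6 O, 1 S.
Implicit hydrogens by atom environment:
  4 × C (aromatic): no H
  2 × O: no H
  2 × O (charge -1): no H
  1 × C: no H
  1 × N: 1 H
  1 × N (charge +1): no H
  1 × O: 1 H
  1 × O (aromatic): no H
  1 × S: 1 H
  Total hydrogens = 3.
Net charge -1.
Molecular formula: C5H3N2O6S-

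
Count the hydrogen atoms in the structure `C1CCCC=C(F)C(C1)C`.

Hydrogens are implicit in SMILES; fill each atom to its normal valence:
  5 × C: 2 H each → 10
  2 × C: 1 H each → 2
  1 × C: 3 H
  1 × C: no H
  1 × F: no H
  Total hydrogens = 15.

15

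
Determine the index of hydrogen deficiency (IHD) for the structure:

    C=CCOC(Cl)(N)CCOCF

1

Molecular formula from the SMILES: C7H13ClFNO2.
DoU = (2C + 2 + N − H − X)/2 = (2·7 + 2 + 1 − 13 − 2)/2 = 2/2 = 1.
(Structurally: 0 ring(s) + 1 π bond(s) = 1.)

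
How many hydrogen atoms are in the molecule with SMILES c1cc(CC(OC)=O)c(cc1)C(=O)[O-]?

Hydrogens are implicit in SMILES; fill each atom to its normal valence:
  4 × C (aromatic): 1 H each → 4
  3 × O: no H
  2 × C (aromatic): no H
  2 × C: no H
  1 × C: 3 H
  1 × C: 2 H
  1 × O (charge -1): no H
  Total hydrogens = 9.

9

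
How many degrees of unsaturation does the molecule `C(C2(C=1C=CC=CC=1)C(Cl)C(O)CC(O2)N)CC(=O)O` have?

Molecular formula from the SMILES: C14H18ClNO4.
DoU = (2C + 2 + N − H − X)/2 = (2·14 + 2 + 1 − 18 − 1)/2 = 12/2 = 6.
(Structurally: 2 ring(s) + 4 π bond(s) = 6.)

6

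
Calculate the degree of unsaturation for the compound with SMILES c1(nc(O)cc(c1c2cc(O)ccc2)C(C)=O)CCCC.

Molecular formula from the SMILES: C17H19NO3.
DoU = (2C + 2 + N − H − X)/2 = (2·17 + 2 + 1 − 19 − 0)/2 = 18/2 = 9.
(Structurally: 2 ring(s) + 7 π bond(s) = 9.)

9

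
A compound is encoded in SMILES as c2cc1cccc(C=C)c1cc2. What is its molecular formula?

C12H10

Heavy atoms from the SMILES: 12 C.
Implicit hydrogens by atom environment:
  7 × C (aromatic): 1 H each → 7
  3 × C (aromatic): no H
  1 × C: 2 H
  1 × C: 1 H
  Total hydrogens = 10.
Molecular formula: C12H10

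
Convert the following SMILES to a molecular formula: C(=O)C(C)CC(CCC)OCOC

Heavy atoms from the SMILES: 10 C, 3 O.
Implicit hydrogens by atom environment:
  4 × C: 2 H each → 8
  3 × C: 3 H each → 9
  3 × C: 1 H each → 3
  3 × O: no H
  Total hydrogens = 20.
Molecular formula: C10H20O3

C10H20O3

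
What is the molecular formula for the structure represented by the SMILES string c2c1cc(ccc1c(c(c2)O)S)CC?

Heavy atoms from the SMILES: 12 C, 1 O, 1 S.
Implicit hydrogens by atom environment:
  5 × C (aromatic): 1 H each → 5
  5 × C (aromatic): no H
  1 × C: 3 H
  1 × C: 2 H
  1 × O: 1 H
  1 × S: 1 H
  Total hydrogens = 12.
Molecular formula: C12H12OS

C12H12OS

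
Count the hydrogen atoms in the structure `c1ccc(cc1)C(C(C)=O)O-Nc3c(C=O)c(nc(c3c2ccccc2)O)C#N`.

17

Hydrogens are implicit in SMILES; fill each atom to its normal valence:
  10 × C (aromatic): 1 H each → 10
  7 × C (aromatic): no H
  3 × O: no H
  2 × C: 1 H each → 2
  2 × C: no H
  1 × C: 3 H
  1 × N: 1 H
  1 × N (aromatic): no H
  1 × N: no H
  1 × O: 1 H
  Total hydrogens = 17.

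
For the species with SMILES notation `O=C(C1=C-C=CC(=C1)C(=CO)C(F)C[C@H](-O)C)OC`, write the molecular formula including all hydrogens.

C14H17FO4

Heavy atoms from the SMILES: 14 C, 1 F, 4 O.
Implicit hydrogens by atom environment:
  4 × C (aromatic): 1 H each → 4
  3 × C: 1 H each → 3
  2 × C: 3 H each → 6
  2 × C: no H
  2 × C (aromatic): no H
  2 × O: 1 H each → 2
  2 × O: no H
  1 × C: 2 H
  1 × F: no H
  Total hydrogens = 17.
Molecular formula: C14H17FO4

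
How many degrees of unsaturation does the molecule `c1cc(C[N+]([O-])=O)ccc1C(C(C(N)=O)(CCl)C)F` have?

Molecular formula from the SMILES: C12H14ClFN2O3.
DoU = (2C + 2 + N − H − X)/2 = (2·12 + 2 + 2 − 14 − 2)/2 = 12/2 = 6.
(Structurally: 1 ring(s) + 5 π bond(s) = 6.)

6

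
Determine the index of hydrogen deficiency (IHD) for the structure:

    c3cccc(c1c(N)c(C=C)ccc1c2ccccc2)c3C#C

15

Molecular formula from the SMILES: C22H17N.
DoU = (2C + 2 + N − H − X)/2 = (2·22 + 2 + 1 − 17 − 0)/2 = 30/2 = 15.
(Structurally: 3 ring(s) + 12 π bond(s) = 15.)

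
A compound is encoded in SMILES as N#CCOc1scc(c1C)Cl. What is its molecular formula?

Heavy atoms from the SMILES: 7 C, 1 Cl, 1 N, 1 O, 1 S.
Implicit hydrogens by atom environment:
  3 × C (aromatic): no H
  1 × C: 3 H
  1 × C: 2 H
  1 × C (aromatic): 1 H
  1 × C: no H
  1 × Cl: no H
  1 × N: no H
  1 × O: no H
  1 × S (aromatic): no H
  Total hydrogens = 6.
Molecular formula: C7H6ClNOS

C7H6ClNOS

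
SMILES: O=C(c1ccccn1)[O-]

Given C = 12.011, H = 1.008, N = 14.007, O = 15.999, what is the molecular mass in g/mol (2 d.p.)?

Molecular formula: C6H4NO2-.
M = 6×12.011 + 4×1.008 + 1×14.007 + 2×15.999 = 122.10 g/mol.

122.10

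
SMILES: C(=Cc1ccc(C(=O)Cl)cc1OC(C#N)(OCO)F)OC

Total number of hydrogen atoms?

Hydrogens are implicit in SMILES; fill each atom to its normal valence:
  4 × O: no H
  3 × C (aromatic): 1 H each → 3
  3 × C (aromatic): no H
  3 × C: no H
  2 × C: 1 H each → 2
  1 × C: 3 H
  1 × C: 2 H
  1 × Cl: no H
  1 × F: no H
  1 × N: no H
  1 × O: 1 H
  Total hydrogens = 11.

11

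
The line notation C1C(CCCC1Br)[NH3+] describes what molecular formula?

C6H13BrN+

Heavy atoms from the SMILES: 1 Br, 6 C, 1 N.
Implicit hydrogens by atom environment:
  4 × C: 2 H each → 8
  2 × C: 1 H each → 2
  1 × Br: no H
  1 × N (charge +1): 3 H
  Total hydrogens = 13.
Net charge +1.
Molecular formula: C6H13BrN+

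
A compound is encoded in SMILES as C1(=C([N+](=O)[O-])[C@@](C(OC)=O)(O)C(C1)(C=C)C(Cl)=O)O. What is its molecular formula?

Heavy atoms from the SMILES: 10 C, 1 Cl, 1 N, 7 O.
Implicit hydrogens by atom environment:
  6 × C: no H
  4 × O: no H
  2 × C: 2 H each → 4
  2 × O: 1 H each → 2
  1 × C: 3 H
  1 × C: 1 H
  1 × Cl: no H
  1 × N (charge +1): no H
  1 × O (charge -1): no H
  Total hydrogens = 10.
Molecular formula: C10H10ClNO7

C10H10ClNO7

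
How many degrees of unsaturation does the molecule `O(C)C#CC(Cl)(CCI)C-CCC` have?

Molecular formula from the SMILES: C10H16ClIO.
DoU = (2C + 2 + N − H − X)/2 = (2·10 + 2 + 0 − 16 − 2)/2 = 4/2 = 2.
(Structurally: 0 ring(s) + 2 π bond(s) = 2.)

2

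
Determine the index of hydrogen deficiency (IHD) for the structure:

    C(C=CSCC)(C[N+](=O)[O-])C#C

4

Molecular formula from the SMILES: C8H11NO2S.
DoU = (2C + 2 + N − H − X)/2 = (2·8 + 2 + 1 − 11 − 0)/2 = 8/2 = 4.
(Structurally: 0 ring(s) + 4 π bond(s) = 4.)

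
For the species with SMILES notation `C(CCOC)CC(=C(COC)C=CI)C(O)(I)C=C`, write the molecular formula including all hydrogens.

C14H22I2O3

Heavy atoms from the SMILES: 14 C, 2 I, 3 O.
Implicit hydrogens by atom environment:
  6 × C: 2 H each → 12
  3 × C: 1 H each → 3
  3 × C: no H
  2 × C: 3 H each → 6
  2 × I: no H
  2 × O: no H
  1 × O: 1 H
  Total hydrogens = 22.
Molecular formula: C14H22I2O3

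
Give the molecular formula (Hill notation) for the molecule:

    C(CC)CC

Heavy atoms from the SMILES: 5 C.
Implicit hydrogens by atom environment:
  3 × C: 2 H each → 6
  2 × C: 3 H each → 6
  Total hydrogens = 12.
Molecular formula: C5H12

C5H12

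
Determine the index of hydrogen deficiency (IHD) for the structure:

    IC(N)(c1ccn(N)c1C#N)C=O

Molecular formula from the SMILES: C7H7IN4O.
DoU = (2C + 2 + N − H − X)/2 = (2·7 + 2 + 4 − 7 − 1)/2 = 12/2 = 6.
(Structurally: 1 ring(s) + 5 π bond(s) = 6.)

6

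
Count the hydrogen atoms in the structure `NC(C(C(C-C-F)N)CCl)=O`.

12

Hydrogens are implicit in SMILES; fill each atom to its normal valence:
  3 × C: 2 H each → 6
  2 × C: 1 H each → 2
  2 × N: 2 H each → 4
  1 × C: no H
  1 × Cl: no H
  1 × F: no H
  1 × O: no H
  Total hydrogens = 12.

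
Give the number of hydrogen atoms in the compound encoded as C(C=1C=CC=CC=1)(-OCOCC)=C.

14

Hydrogens are implicit in SMILES; fill each atom to its normal valence:
  5 × C (aromatic): 1 H each → 5
  3 × C: 2 H each → 6
  2 × O: no H
  1 × C: 3 H
  1 × C: no H
  1 × C (aromatic): no H
  Total hydrogens = 14.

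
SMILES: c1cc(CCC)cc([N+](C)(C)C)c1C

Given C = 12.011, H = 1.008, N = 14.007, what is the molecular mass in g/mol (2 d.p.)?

192.33

Molecular formula: C13H22N+.
M = 13×12.011 + 22×1.008 + 1×14.007 = 192.33 g/mol.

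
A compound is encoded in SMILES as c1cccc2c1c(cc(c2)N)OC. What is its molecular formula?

C11H11NO

Heavy atoms from the SMILES: 11 C, 1 N, 1 O.
Implicit hydrogens by atom environment:
  6 × C (aromatic): 1 H each → 6
  4 × C (aromatic): no H
  1 × C: 3 H
  1 × N: 2 H
  1 × O: no H
  Total hydrogens = 11.
Molecular formula: C11H11NO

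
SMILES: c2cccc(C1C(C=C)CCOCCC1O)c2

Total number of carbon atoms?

15

The symbol for carbon appears 15 times in the SMILES. Lowercase c denotes aromatic carbon and counts toward C.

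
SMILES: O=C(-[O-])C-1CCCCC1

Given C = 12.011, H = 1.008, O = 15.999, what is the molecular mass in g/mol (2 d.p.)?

Molecular formula: C7H11O2-.
M = 7×12.011 + 11×1.008 + 2×15.999 = 127.16 g/mol.

127.16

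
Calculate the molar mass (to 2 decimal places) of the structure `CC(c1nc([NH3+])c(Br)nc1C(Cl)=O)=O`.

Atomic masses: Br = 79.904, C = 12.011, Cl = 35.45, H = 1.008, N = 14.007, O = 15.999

Molecular formula: C7H6BrClN3O2+.
M = 1×79.904 + 7×12.011 + 1×35.45 + 6×1.008 + 3×14.007 + 2×15.999 = 279.50 g/mol.

279.50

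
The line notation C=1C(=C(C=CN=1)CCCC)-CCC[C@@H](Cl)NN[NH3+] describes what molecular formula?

C13H24ClN4+

Heavy atoms from the SMILES: 13 C, 1 Cl, 4 N.
Implicit hydrogens by atom environment:
  6 × C: 2 H each → 12
  3 × C (aromatic): 1 H each → 3
  2 × C (aromatic): no H
  2 × N: 1 H each → 2
  1 × C: 3 H
  1 × C: 1 H
  1 × Cl: no H
  1 × N (charge +1): 3 H
  1 × N (aromatic): no H
  Total hydrogens = 24.
Net charge +1.
Molecular formula: C13H24ClN4+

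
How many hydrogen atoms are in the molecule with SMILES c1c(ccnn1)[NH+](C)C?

10

Hydrogens are implicit in SMILES; fill each atom to its normal valence:
  3 × C (aromatic): 1 H each → 3
  2 × C: 3 H each → 6
  2 × N (aromatic): no H
  1 × C (aromatic): no H
  1 × N (charge +1): 1 H
  Total hydrogens = 10.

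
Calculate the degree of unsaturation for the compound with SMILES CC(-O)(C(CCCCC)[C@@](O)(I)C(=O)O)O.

1

Molecular formula from the SMILES: C10H19IO5.
DoU = (2C + 2 + N − H − X)/2 = (2·10 + 2 + 0 − 19 − 1)/2 = 2/2 = 1.
(Structurally: 0 ring(s) + 1 π bond(s) = 1.)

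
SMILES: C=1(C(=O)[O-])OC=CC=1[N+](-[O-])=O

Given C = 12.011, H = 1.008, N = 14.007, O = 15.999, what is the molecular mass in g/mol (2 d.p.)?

Molecular formula: C5H2NO5-.
M = 5×12.011 + 2×1.008 + 1×14.007 + 5×15.999 = 156.07 g/mol.

156.07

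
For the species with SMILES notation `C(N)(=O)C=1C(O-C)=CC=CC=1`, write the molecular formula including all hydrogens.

Heavy atoms from the SMILES: 8 C, 1 N, 2 O.
Implicit hydrogens by atom environment:
  4 × C (aromatic): 1 H each → 4
  2 × C (aromatic): no H
  2 × O: no H
  1 × C: 3 H
  1 × C: no H
  1 × N: 2 H
  Total hydrogens = 9.
Molecular formula: C8H9NO2

C8H9NO2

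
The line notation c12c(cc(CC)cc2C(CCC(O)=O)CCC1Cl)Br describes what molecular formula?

C15H18BrClO2

Heavy atoms from the SMILES: 1 Br, 15 C, 1 Cl, 2 O.
Implicit hydrogens by atom environment:
  5 × C: 2 H each → 10
  4 × C (aromatic): no H
  2 × C (aromatic): 1 H each → 2
  2 × C: 1 H each → 2
  1 × Br: no H
  1 × C: 3 H
  1 × C: no H
  1 × Cl: no H
  1 × O: 1 H
  1 × O: no H
  Total hydrogens = 18.
Molecular formula: C15H18BrClO2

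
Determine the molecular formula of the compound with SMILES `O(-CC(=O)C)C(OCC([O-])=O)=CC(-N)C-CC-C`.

C12H20NO5-

Heavy atoms from the SMILES: 12 C, 1 N, 5 O.
Implicit hydrogens by atom environment:
  5 × C: 2 H each → 10
  4 × O: no H
  3 × C: no H
  2 × C: 3 H each → 6
  2 × C: 1 H each → 2
  1 × N: 2 H
  1 × O (charge -1): no H
  Total hydrogens = 20.
Net charge -1.
Molecular formula: C12H20NO5-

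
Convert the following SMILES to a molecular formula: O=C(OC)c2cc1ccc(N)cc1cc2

C12H11NO2

Heavy atoms from the SMILES: 12 C, 1 N, 2 O.
Implicit hydrogens by atom environment:
  6 × C (aromatic): 1 H each → 6
  4 × C (aromatic): no H
  2 × O: no H
  1 × C: 3 H
  1 × C: no H
  1 × N: 2 H
  Total hydrogens = 11.
Molecular formula: C12H11NO2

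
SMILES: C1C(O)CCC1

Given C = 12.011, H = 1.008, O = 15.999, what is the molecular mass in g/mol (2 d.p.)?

Molecular formula: C5H10O.
M = 5×12.011 + 10×1.008 + 1×15.999 = 86.13 g/mol.

86.13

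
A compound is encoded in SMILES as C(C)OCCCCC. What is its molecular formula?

C7H16O

Heavy atoms from the SMILES: 7 C, 1 O.
Implicit hydrogens by atom environment:
  5 × C: 2 H each → 10
  2 × C: 3 H each → 6
  1 × O: no H
  Total hydrogens = 16.
Molecular formula: C7H16O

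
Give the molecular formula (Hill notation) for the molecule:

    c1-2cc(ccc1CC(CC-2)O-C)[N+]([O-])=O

C11H13NO3

Heavy atoms from the SMILES: 11 C, 1 N, 3 O.
Implicit hydrogens by atom environment:
  3 × C: 2 H each → 6
  3 × C (aromatic): 1 H each → 3
  3 × C (aromatic): no H
  2 × O: no H
  1 × C: 3 H
  1 × C: 1 H
  1 × N (charge +1): no H
  1 × O (charge -1): no H
  Total hydrogens = 13.
Molecular formula: C11H13NO3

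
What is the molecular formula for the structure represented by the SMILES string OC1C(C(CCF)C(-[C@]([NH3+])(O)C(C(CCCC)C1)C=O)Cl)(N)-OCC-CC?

C19H37ClFN2O4+

Heavy atoms from the SMILES: 19 C, 1 Cl, 1 F, 2 N, 4 O.
Implicit hydrogens by atom environment:
  9 × C: 2 H each → 18
  6 × C: 1 H each → 6
  2 × C: 3 H each → 6
  2 × C: no H
  2 × O: 1 H each → 2
  2 × O: no H
  1 × Cl: no H
  1 × F: no H
  1 × N (charge +1): 3 H
  1 × N: 2 H
  Total hydrogens = 37.
Net charge +1.
Molecular formula: C19H37ClFN2O4+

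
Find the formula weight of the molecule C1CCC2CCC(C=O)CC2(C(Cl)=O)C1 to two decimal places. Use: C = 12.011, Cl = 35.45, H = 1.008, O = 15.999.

228.72

Molecular formula: C12H17ClO2.
M = 12×12.011 + 1×35.45 + 17×1.008 + 2×15.999 = 228.72 g/mol.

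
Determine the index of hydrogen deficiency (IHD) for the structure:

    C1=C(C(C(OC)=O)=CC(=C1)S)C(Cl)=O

6

Molecular formula from the SMILES: C9H7ClO3S.
DoU = (2C + 2 + N − H − X)/2 = (2·9 + 2 + 0 − 7 − 1)/2 = 12/2 = 6.
(Structurally: 1 ring(s) + 5 π bond(s) = 6.)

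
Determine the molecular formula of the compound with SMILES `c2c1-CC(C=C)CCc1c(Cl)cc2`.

C12H13Cl

Heavy atoms from the SMILES: 12 C, 1 Cl.
Implicit hydrogens by atom environment:
  4 × C: 2 H each → 8
  3 × C (aromatic): 1 H each → 3
  3 × C (aromatic): no H
  2 × C: 1 H each → 2
  1 × Cl: no H
  Total hydrogens = 13.
Molecular formula: C12H13Cl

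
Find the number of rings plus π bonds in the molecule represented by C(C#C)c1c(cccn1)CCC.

Molecular formula from the SMILES: C11H13N.
DoU = (2C + 2 + N − H − X)/2 = (2·11 + 2 + 1 − 13 − 0)/2 = 12/2 = 6.
(Structurally: 1 ring(s) + 5 π bond(s) = 6.)

6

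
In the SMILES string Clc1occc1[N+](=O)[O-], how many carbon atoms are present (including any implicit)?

The symbol for carbon appears 4 times in the SMILES. Lowercase c denotes aromatic carbon and counts toward C.

4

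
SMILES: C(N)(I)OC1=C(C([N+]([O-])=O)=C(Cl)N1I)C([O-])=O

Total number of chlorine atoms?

1

The symbol for chlorine appears 1 time in the SMILES.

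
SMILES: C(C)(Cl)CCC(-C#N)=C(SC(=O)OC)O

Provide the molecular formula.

C9H12ClNO3S

Heavy atoms from the SMILES: 9 C, 1 Cl, 1 N, 3 O, 1 S.
Implicit hydrogens by atom environment:
  4 × C: no H
  2 × C: 3 H each → 6
  2 × C: 2 H each → 4
  2 × O: no H
  1 × C: 1 H
  1 × Cl: no H
  1 × N: no H
  1 × O: 1 H
  1 × S: no H
  Total hydrogens = 12.
Molecular formula: C9H12ClNO3S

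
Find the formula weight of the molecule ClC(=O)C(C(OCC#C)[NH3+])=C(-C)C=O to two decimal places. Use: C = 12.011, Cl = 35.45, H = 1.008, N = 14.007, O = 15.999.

Molecular formula: C9H11ClNO3+.
M = 9×12.011 + 1×35.45 + 11×1.008 + 1×14.007 + 3×15.999 = 216.64 g/mol.

216.64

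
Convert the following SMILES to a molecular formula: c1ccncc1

Heavy atoms from the SMILES: 5 C, 1 N.
Implicit hydrogens by atom environment:
  5 × C (aromatic): 1 H each → 5
  1 × N (aromatic): no H
  Total hydrogens = 5.
Molecular formula: C5H5N

C5H5N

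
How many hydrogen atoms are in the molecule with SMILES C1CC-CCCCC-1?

16

Hydrogens are implicit in SMILES; fill each atom to its normal valence:
  8 × C: 2 H each → 16
  Total hydrogens = 16.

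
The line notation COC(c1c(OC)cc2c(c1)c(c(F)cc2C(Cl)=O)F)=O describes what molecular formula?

C14H9ClF2O4

Heavy atoms from the SMILES: 14 C, 1 Cl, 2 F, 4 O.
Implicit hydrogens by atom environment:
  7 × C (aromatic): no H
  4 × O: no H
  3 × C (aromatic): 1 H each → 3
  2 × C: 3 H each → 6
  2 × C: no H
  2 × F: no H
  1 × Cl: no H
  Total hydrogens = 9.
Molecular formula: C14H9ClF2O4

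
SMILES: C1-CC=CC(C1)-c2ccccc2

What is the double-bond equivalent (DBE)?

6

Molecular formula from the SMILES: C12H14.
DoU = (2C + 2 + N − H − X)/2 = (2·12 + 2 + 0 − 14 − 0)/2 = 12/2 = 6.
(Structurally: 2 ring(s) + 4 π bond(s) = 6.)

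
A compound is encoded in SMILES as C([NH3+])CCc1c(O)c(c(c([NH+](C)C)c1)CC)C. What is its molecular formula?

[C14H26N2O]2+

Heavy atoms from the SMILES: 14 C, 2 N, 1 O.
Implicit hydrogens by atom environment:
  5 × C (aromatic): no H
  4 × C: 3 H each → 12
  4 × C: 2 H each → 8
  1 × C (aromatic): 1 H
  1 × N (charge +1): 3 H
  1 × N (charge +1): 1 H
  1 × O: 1 H
  Total hydrogens = 26.
Net charge +2.
Molecular formula: [C14H26N2O]2+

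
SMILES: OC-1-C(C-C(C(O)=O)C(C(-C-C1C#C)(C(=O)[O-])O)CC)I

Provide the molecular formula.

Heavy atoms from the SMILES: 14 C, 1 I, 6 O.
Implicit hydrogens by atom environment:
  6 × C: 1 H each → 6
  4 × C: no H
  3 × C: 2 H each → 6
  3 × O: 1 H each → 3
  2 × O: no H
  1 × C: 3 H
  1 × I: no H
  1 × O (charge -1): no H
  Total hydrogens = 18.
Net charge -1.
Molecular formula: C14H18IO6-

C14H18IO6-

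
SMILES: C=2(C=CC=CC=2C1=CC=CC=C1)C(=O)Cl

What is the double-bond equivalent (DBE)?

9

Molecular formula from the SMILES: C13H9ClO.
DoU = (2C + 2 + N − H − X)/2 = (2·13 + 2 + 0 − 9 − 1)/2 = 18/2 = 9.
(Structurally: 2 ring(s) + 7 π bond(s) = 9.)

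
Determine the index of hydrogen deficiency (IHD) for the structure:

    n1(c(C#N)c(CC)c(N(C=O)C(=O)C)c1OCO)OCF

7

Molecular formula from the SMILES: C12H14FN3O5.
DoU = (2C + 2 + N − H − X)/2 = (2·12 + 2 + 3 − 14 − 1)/2 = 14/2 = 7.
(Structurally: 1 ring(s) + 6 π bond(s) = 7.)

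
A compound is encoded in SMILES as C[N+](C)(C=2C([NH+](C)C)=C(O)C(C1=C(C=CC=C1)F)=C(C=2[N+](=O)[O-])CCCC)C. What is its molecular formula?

[C21H30FN3O3]2+

Heavy atoms from the SMILES: 21 C, 1 F, 3 N, 3 O.
Implicit hydrogens by atom environment:
  8 × C (aromatic): no H
  6 × C: 3 H each → 18
  4 × C (aromatic): 1 H each → 4
  3 × C: 2 H each → 6
  2 × N (charge +1): no H
  1 × F: no H
  1 × N (charge +1): 1 H
  1 × O: 1 H
  1 × O: no H
  1 × O (charge -1): no H
  Total hydrogens = 30.
Net charge +2.
Molecular formula: [C21H30FN3O3]2+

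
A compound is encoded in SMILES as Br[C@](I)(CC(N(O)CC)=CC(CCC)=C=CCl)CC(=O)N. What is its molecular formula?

C14H21BrClIN2O2

Heavy atoms from the SMILES: 1 Br, 14 C, 1 Cl, 1 I, 2 N, 2 O.
Implicit hydrogens by atom environment:
  5 × C: 2 H each → 10
  5 × C: no H
  2 × C: 3 H each → 6
  2 × C: 1 H each → 2
  1 × Br: no H
  1 × Cl: no H
  1 × I: no H
  1 × N: 2 H
  1 × N: no H
  1 × O: 1 H
  1 × O: no H
  Total hydrogens = 21.
Molecular formula: C14H21BrClIN2O2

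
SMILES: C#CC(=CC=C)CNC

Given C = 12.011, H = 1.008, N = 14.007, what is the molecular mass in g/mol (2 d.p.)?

Molecular formula: C8H11N.
M = 8×12.011 + 11×1.008 + 1×14.007 = 121.18 g/mol.

121.18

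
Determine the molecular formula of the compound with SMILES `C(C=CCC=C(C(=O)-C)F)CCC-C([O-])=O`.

C12H16FO3-

Heavy atoms from the SMILES: 12 C, 1 F, 3 O.
Implicit hydrogens by atom environment:
  5 × C: 2 H each → 10
  3 × C: 1 H each → 3
  3 × C: no H
  2 × O: no H
  1 × C: 3 H
  1 × F: no H
  1 × O (charge -1): no H
  Total hydrogens = 16.
Net charge -1.
Molecular formula: C12H16FO3-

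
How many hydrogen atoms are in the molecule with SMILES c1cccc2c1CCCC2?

Hydrogens are implicit in SMILES; fill each atom to its normal valence:
  4 × C: 2 H each → 8
  4 × C (aromatic): 1 H each → 4
  2 × C (aromatic): no H
  Total hydrogens = 12.

12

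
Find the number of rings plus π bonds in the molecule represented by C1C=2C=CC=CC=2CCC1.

Molecular formula from the SMILES: C10H12.
DoU = (2C + 2 + N − H − X)/2 = (2·10 + 2 + 0 − 12 − 0)/2 = 10/2 = 5.
(Structurally: 2 ring(s) + 3 π bond(s) = 5.)

5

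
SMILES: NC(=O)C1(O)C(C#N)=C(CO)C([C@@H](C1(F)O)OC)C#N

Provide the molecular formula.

C11H12FN3O5

Heavy atoms from the SMILES: 11 C, 1 F, 3 N, 5 O.
Implicit hydrogens by atom environment:
  7 × C: no H
  3 × O: 1 H each → 3
  2 × C: 1 H each → 2
  2 × N: no H
  2 × O: no H
  1 × C: 3 H
  1 × C: 2 H
  1 × F: no H
  1 × N: 2 H
  Total hydrogens = 12.
Molecular formula: C11H12FN3O5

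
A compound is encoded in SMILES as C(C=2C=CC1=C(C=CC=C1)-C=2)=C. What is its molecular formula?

C12H10

Heavy atoms from the SMILES: 12 C.
Implicit hydrogens by atom environment:
  7 × C (aromatic): 1 H each → 7
  3 × C (aromatic): no H
  1 × C: 2 H
  1 × C: 1 H
  Total hydrogens = 10.
Molecular formula: C12H10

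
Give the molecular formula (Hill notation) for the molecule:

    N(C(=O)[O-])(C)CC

C4H8NO2-

Heavy atoms from the SMILES: 4 C, 1 N, 2 O.
Implicit hydrogens by atom environment:
  2 × C: 3 H each → 6
  1 × C: 2 H
  1 × C: no H
  1 × N: no H
  1 × O: no H
  1 × O (charge -1): no H
  Total hydrogens = 8.
Net charge -1.
Molecular formula: C4H8NO2-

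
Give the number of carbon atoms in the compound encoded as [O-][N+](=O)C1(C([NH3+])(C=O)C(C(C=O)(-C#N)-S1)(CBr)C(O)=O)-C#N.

10

The symbol for carbon appears 10 times in the SMILES.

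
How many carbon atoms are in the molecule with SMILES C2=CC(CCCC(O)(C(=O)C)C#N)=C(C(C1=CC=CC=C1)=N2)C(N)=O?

The symbol for carbon appears 19 times in the SMILES.

19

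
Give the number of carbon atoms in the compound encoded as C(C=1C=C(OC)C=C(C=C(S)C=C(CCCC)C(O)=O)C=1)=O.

17

The symbol for carbon appears 17 times in the SMILES.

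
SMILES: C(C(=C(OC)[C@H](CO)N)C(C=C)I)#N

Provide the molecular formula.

Heavy atoms from the SMILES: 9 C, 1 I, 2 N, 2 O.
Implicit hydrogens by atom environment:
  3 × C: 1 H each → 3
  3 × C: no H
  2 × C: 2 H each → 4
  1 × C: 3 H
  1 × I: no H
  1 × N: 2 H
  1 × N: no H
  1 × O: 1 H
  1 × O: no H
  Total hydrogens = 13.
Molecular formula: C9H13IN2O2

C9H13IN2O2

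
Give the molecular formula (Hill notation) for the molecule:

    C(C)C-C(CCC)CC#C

Heavy atoms from the SMILES: 10 C.
Implicit hydrogens by atom environment:
  5 × C: 2 H each → 10
  2 × C: 3 H each → 6
  2 × C: 1 H each → 2
  1 × C: no H
  Total hydrogens = 18.
Molecular formula: C10H18

C10H18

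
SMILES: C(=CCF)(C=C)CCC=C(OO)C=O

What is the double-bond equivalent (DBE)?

Molecular formula from the SMILES: C10H13FO3.
DoU = (2C + 2 + N − H − X)/2 = (2·10 + 2 + 0 − 13 − 1)/2 = 8/2 = 4.
(Structurally: 0 ring(s) + 4 π bond(s) = 4.)

4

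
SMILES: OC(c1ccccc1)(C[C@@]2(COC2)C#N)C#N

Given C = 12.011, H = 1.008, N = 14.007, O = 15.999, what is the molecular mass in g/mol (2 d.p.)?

228.25

Molecular formula: C13H12N2O2.
M = 13×12.011 + 12×1.008 + 2×14.007 + 2×15.999 = 228.25 g/mol.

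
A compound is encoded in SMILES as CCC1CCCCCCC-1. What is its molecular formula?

Heavy atoms from the SMILES: 10 C.
Implicit hydrogens by atom environment:
  8 × C: 2 H each → 16
  1 × C: 3 H
  1 × C: 1 H
  Total hydrogens = 20.
Molecular formula: C10H20

C10H20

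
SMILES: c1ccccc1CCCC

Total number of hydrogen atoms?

Hydrogens are implicit in SMILES; fill each atom to its normal valence:
  5 × C (aromatic): 1 H each → 5
  3 × C: 2 H each → 6
  1 × C: 3 H
  1 × C (aromatic): no H
  Total hydrogens = 14.

14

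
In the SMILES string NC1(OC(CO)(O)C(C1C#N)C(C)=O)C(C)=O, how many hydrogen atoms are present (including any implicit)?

Hydrogens are implicit in SMILES; fill each atom to its normal valence:
  5 × C: no H
  3 × O: no H
  2 × C: 3 H each → 6
  2 × C: 1 H each → 2
  2 × O: 1 H each → 2
  1 × C: 2 H
  1 × N: 2 H
  1 × N: no H
  Total hydrogens = 14.

14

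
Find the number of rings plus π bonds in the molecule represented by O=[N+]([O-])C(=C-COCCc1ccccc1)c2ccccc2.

Molecular formula from the SMILES: C17H17NO3.
DoU = (2C + 2 + N − H − X)/2 = (2·17 + 2 + 1 − 17 − 0)/2 = 20/2 = 10.
(Structurally: 2 ring(s) + 8 π bond(s) = 10.)

10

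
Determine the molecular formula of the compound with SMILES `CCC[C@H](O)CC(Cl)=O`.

C6H11ClO2

Heavy atoms from the SMILES: 6 C, 1 Cl, 2 O.
Implicit hydrogens by atom environment:
  3 × C: 2 H each → 6
  1 × C: 3 H
  1 × C: 1 H
  1 × C: no H
  1 × Cl: no H
  1 × O: 1 H
  1 × O: no H
  Total hydrogens = 11.
Molecular formula: C6H11ClO2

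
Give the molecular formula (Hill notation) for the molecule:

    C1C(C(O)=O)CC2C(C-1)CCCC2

Heavy atoms from the SMILES: 11 C, 2 O.
Implicit hydrogens by atom environment:
  7 × C: 2 H each → 14
  3 × C: 1 H each → 3
  1 × C: no H
  1 × O: 1 H
  1 × O: no H
  Total hydrogens = 18.
Molecular formula: C11H18O2

C11H18O2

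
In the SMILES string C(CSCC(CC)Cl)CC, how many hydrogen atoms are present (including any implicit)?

17

Hydrogens are implicit in SMILES; fill each atom to its normal valence:
  5 × C: 2 H each → 10
  2 × C: 3 H each → 6
  1 × C: 1 H
  1 × Cl: no H
  1 × S: no H
  Total hydrogens = 17.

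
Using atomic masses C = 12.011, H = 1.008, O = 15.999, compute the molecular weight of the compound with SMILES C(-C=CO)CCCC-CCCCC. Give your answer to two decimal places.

Molecular formula: C12H24O.
M = 12×12.011 + 24×1.008 + 1×15.999 = 184.32 g/mol.

184.32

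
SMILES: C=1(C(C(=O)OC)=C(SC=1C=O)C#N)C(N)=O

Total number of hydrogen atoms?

6

Hydrogens are implicit in SMILES; fill each atom to its normal valence:
  4 × C (aromatic): no H
  4 × O: no H
  3 × C: no H
  1 × C: 3 H
  1 × C: 1 H
  1 × N: 2 H
  1 × N: no H
  1 × S (aromatic): no H
  Total hydrogens = 6.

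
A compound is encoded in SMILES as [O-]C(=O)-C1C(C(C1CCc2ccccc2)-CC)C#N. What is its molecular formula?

Heavy atoms from the SMILES: 16 C, 1 N, 2 O.
Implicit hydrogens by atom environment:
  5 × C (aromatic): 1 H each → 5
  4 × C: 1 H each → 4
  3 × C: 2 H each → 6
  2 × C: no H
  1 × C: 3 H
  1 × C (aromatic): no H
  1 × N: no H
  1 × O: no H
  1 × O (charge -1): no H
  Total hydrogens = 18.
Net charge -1.
Molecular formula: C16H18NO2-

C16H18NO2-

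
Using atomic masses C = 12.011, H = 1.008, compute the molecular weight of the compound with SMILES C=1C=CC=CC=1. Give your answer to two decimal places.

Molecular formula: C6H6.
M = 6×12.011 + 6×1.008 = 78.11 g/mol.

78.11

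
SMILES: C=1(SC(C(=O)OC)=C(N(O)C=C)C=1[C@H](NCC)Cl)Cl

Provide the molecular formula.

Heavy atoms from the SMILES: 11 C, 2 Cl, 2 N, 3 O, 1 S.
Implicit hydrogens by atom environment:
  4 × C (aromatic): no H
  2 × C: 3 H each → 6
  2 × C: 2 H each → 4
  2 × C: 1 H each → 2
  2 × Cl: no H
  2 × O: no H
  1 × C: no H
  1 × N: 1 H
  1 × N: no H
  1 × O: 1 H
  1 × S (aromatic): no H
  Total hydrogens = 14.
Molecular formula: C11H14Cl2N2O3S

C11H14Cl2N2O3S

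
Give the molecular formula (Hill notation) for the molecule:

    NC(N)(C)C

C3H10N2

Heavy atoms from the SMILES: 3 C, 2 N.
Implicit hydrogens by atom environment:
  2 × C: 3 H each → 6
  2 × N: 2 H each → 4
  1 × C: no H
  Total hydrogens = 10.
Molecular formula: C3H10N2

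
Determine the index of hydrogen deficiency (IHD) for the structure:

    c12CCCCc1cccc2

5

Molecular formula from the SMILES: C10H12.
DoU = (2C + 2 + N − H − X)/2 = (2·10 + 2 + 0 − 12 − 0)/2 = 10/2 = 5.
(Structurally: 2 ring(s) + 3 π bond(s) = 5.)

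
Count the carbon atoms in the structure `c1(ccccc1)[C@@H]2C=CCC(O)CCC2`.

The symbol for carbon appears 14 times in the SMILES. Lowercase c denotes aromatic carbon and counts toward C.

14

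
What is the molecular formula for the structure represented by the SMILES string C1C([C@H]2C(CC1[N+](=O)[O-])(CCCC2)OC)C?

Heavy atoms from the SMILES: 12 C, 1 N, 3 O.
Implicit hydrogens by atom environment:
  6 × C: 2 H each → 12
  3 × C: 1 H each → 3
  2 × C: 3 H each → 6
  2 × O: no H
  1 × C: no H
  1 × N (charge +1): no H
  1 × O (charge -1): no H
  Total hydrogens = 21.
Molecular formula: C12H21NO3

C12H21NO3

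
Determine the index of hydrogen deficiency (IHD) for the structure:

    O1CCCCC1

Molecular formula from the SMILES: C5H10O.
DoU = (2C + 2 + N − H − X)/2 = (2·5 + 2 + 0 − 10 − 0)/2 = 2/2 = 1.
(Structurally: 1 ring(s) + 0 π bond(s) = 1.)

1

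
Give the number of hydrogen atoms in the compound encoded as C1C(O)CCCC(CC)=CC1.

18

Hydrogens are implicit in SMILES; fill each atom to its normal valence:
  6 × C: 2 H each → 12
  2 × C: 1 H each → 2
  1 × C: 3 H
  1 × C: no H
  1 × O: 1 H
  Total hydrogens = 18.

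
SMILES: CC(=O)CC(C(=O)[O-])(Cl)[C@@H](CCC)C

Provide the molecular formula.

C10H16ClO3-

Heavy atoms from the SMILES: 10 C, 1 Cl, 3 O.
Implicit hydrogens by atom environment:
  3 × C: 3 H each → 9
  3 × C: 2 H each → 6
  3 × C: no H
  2 × O: no H
  1 × C: 1 H
  1 × Cl: no H
  1 × O (charge -1): no H
  Total hydrogens = 16.
Net charge -1.
Molecular formula: C10H16ClO3-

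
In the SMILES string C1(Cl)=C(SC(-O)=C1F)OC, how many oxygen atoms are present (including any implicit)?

2

The symbol for oxygen appears 2 times in the SMILES.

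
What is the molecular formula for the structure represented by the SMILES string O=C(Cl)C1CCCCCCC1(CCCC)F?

C13H22ClFO

Heavy atoms from the SMILES: 13 C, 1 Cl, 1 F, 1 O.
Implicit hydrogens by atom environment:
  9 × C: 2 H each → 18
  2 × C: no H
  1 × C: 3 H
  1 × C: 1 H
  1 × Cl: no H
  1 × F: no H
  1 × O: no H
  Total hydrogens = 22.
Molecular formula: C13H22ClFO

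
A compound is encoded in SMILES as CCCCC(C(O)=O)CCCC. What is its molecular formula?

Heavy atoms from the SMILES: 10 C, 2 O.
Implicit hydrogens by atom environment:
  6 × C: 2 H each → 12
  2 × C: 3 H each → 6
  1 × C: 1 H
  1 × C: no H
  1 × O: 1 H
  1 × O: no H
  Total hydrogens = 20.
Molecular formula: C10H20O2

C10H20O2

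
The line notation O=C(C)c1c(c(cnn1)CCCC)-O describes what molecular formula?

C10H14N2O2

Heavy atoms from the SMILES: 10 C, 2 N, 2 O.
Implicit hydrogens by atom environment:
  3 × C: 2 H each → 6
  3 × C (aromatic): no H
  2 × C: 3 H each → 6
  2 × N (aromatic): no H
  1 × C (aromatic): 1 H
  1 × C: no H
  1 × O: 1 H
  1 × O: no H
  Total hydrogens = 14.
Molecular formula: C10H14N2O2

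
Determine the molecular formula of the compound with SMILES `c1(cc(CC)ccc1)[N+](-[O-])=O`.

C8H9NO2

Heavy atoms from the SMILES: 8 C, 1 N, 2 O.
Implicit hydrogens by atom environment:
  4 × C (aromatic): 1 H each → 4
  2 × C (aromatic): no H
  1 × C: 3 H
  1 × C: 2 H
  1 × N (charge +1): no H
  1 × O: no H
  1 × O (charge -1): no H
  Total hydrogens = 9.
Molecular formula: C8H9NO2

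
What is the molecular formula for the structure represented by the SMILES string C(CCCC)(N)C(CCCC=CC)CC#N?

Heavy atoms from the SMILES: 14 C, 2 N.
Implicit hydrogens by atom environment:
  7 × C: 2 H each → 14
  4 × C: 1 H each → 4
  2 × C: 3 H each → 6
  1 × C: no H
  1 × N: 2 H
  1 × N: no H
  Total hydrogens = 26.
Molecular formula: C14H26N2

C14H26N2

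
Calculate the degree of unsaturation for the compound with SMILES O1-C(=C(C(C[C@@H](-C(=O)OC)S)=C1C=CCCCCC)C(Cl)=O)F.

Molecular formula from the SMILES: C16H20ClFO4S.
DoU = (2C + 2 + N − H − X)/2 = (2·16 + 2 + 0 − 20 − 2)/2 = 12/2 = 6.
(Structurally: 1 ring(s) + 5 π bond(s) = 6.)

6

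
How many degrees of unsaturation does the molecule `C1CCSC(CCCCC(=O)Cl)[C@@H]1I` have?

Molecular formula from the SMILES: C10H16ClIOS.
DoU = (2C + 2 + N − H − X)/2 = (2·10 + 2 + 0 − 16 − 2)/2 = 4/2 = 2.
(Structurally: 1 ring(s) + 1 π bond(s) = 2.)

2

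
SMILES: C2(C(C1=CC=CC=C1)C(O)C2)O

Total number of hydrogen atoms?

12

Hydrogens are implicit in SMILES; fill each atom to its normal valence:
  5 × C (aromatic): 1 H each → 5
  3 × C: 1 H each → 3
  2 × O: 1 H each → 2
  1 × C: 2 H
  1 × C (aromatic): no H
  Total hydrogens = 12.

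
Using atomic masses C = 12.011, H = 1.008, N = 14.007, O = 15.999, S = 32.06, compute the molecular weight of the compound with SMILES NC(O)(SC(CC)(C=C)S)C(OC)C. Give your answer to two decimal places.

237.38

Molecular formula: C9H19NO2S2.
M = 9×12.011 + 19×1.008 + 1×14.007 + 2×15.999 + 2×32.06 = 237.38 g/mol.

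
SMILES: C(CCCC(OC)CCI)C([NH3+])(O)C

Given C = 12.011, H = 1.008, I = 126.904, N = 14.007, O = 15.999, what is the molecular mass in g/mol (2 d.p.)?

316.20

Molecular formula: C10H23INO2+.
M = 10×12.011 + 23×1.008 + 1×126.904 + 1×14.007 + 2×15.999 = 316.20 g/mol.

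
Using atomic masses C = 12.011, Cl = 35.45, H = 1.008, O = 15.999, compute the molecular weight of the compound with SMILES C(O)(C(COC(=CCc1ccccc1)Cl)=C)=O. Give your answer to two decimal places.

252.69

Molecular formula: C13H13ClO3.
M = 13×12.011 + 1×35.45 + 13×1.008 + 3×15.999 = 252.69 g/mol.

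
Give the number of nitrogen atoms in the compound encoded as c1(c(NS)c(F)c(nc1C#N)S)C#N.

4

The symbol for nitrogen appears 4 times in the SMILES.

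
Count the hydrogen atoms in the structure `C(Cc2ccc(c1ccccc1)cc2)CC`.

Hydrogens are implicit in SMILES; fill each atom to its normal valence:
  9 × C (aromatic): 1 H each → 9
  3 × C: 2 H each → 6
  3 × C (aromatic): no H
  1 × C: 3 H
  Total hydrogens = 18.

18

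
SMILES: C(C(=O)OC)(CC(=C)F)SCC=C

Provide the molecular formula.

Heavy atoms from the SMILES: 9 C, 1 F, 2 O, 1 S.
Implicit hydrogens by atom environment:
  4 × C: 2 H each → 8
  2 × C: 1 H each → 2
  2 × C: no H
  2 × O: no H
  1 × C: 3 H
  1 × F: no H
  1 × S: no H
  Total hydrogens = 13.
Molecular formula: C9H13FO2S

C9H13FO2S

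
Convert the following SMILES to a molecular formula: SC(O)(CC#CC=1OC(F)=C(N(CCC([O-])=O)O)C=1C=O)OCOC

C14H15FNO8S-

Heavy atoms from the SMILES: 14 C, 1 F, 1 N, 8 O, 1 S.
Implicit hydrogens by atom environment:
  4 × C: 2 H each → 8
  4 × C (aromatic): no H
  4 × C: no H
  4 × O: no H
  2 × O: 1 H each → 2
  1 × C: 3 H
  1 × C: 1 H
  1 × F: no H
  1 × N: no H
  1 × O (aromatic): no H
  1 × O (charge -1): no H
  1 × S: 1 H
  Total hydrogens = 15.
Net charge -1.
Molecular formula: C14H15FNO8S-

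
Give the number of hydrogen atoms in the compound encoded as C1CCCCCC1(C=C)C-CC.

22

Hydrogens are implicit in SMILES; fill each atom to its normal valence:
  9 × C: 2 H each → 18
  1 × C: 3 H
  1 × C: 1 H
  1 × C: no H
  Total hydrogens = 22.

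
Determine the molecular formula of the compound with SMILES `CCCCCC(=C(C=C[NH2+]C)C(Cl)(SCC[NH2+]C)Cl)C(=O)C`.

Heavy atoms from the SMILES: 16 C, 2 Cl, 2 N, 1 O, 1 S.
Implicit hydrogens by atom environment:
  6 × C: 2 H each → 12
  4 × C: 3 H each → 12
  4 × C: no H
  2 × C: 1 H each → 2
  2 × Cl: no H
  2 × N (charge +1): 2 H each → 4
  1 × O: no H
  1 × S: no H
  Total hydrogens = 30.
Net charge +2.
Molecular formula: [C16H30Cl2N2OS]2+

[C16H30Cl2N2OS]2+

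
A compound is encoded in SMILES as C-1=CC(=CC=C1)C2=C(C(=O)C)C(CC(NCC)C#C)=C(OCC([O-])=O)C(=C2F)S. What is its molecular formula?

Heavy atoms from the SMILES: 22 C, 1 F, 1 N, 4 O, 1 S.
Implicit hydrogens by atom environment:
  7 × C (aromatic): no H
  5 × C (aromatic): 1 H each → 5
  3 × C: 2 H each → 6
  3 × C: no H
  3 × O: no H
  2 × C: 3 H each → 6
  2 × C: 1 H each → 2
  1 × F: no H
  1 × N: 1 H
  1 × O (charge -1): no H
  1 × S: 1 H
  Total hydrogens = 21.
Net charge -1.
Molecular formula: C22H21FNO4S-

C22H21FNO4S-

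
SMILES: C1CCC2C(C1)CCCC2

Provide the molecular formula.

C10H18

Heavy atoms from the SMILES: 10 C.
Implicit hydrogens by atom environment:
  8 × C: 2 H each → 16
  2 × C: 1 H each → 2
  Total hydrogens = 18.
Molecular formula: C10H18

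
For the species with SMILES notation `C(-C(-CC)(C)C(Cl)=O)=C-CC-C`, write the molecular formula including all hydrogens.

C10H17ClO

Heavy atoms from the SMILES: 10 C, 1 Cl, 1 O.
Implicit hydrogens by atom environment:
  3 × C: 3 H each → 9
  3 × C: 2 H each → 6
  2 × C: 1 H each → 2
  2 × C: no H
  1 × Cl: no H
  1 × O: no H
  Total hydrogens = 17.
Molecular formula: C10H17ClO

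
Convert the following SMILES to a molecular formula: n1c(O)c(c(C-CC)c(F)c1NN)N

Heavy atoms from the SMILES: 8 C, 1 F, 4 N, 1 O.
Implicit hydrogens by atom environment:
  5 × C (aromatic): no H
  2 × C: 2 H each → 4
  2 × N: 2 H each → 4
  1 × C: 3 H
  1 × F: no H
  1 × N: 1 H
  1 × N (aromatic): no H
  1 × O: 1 H
  Total hydrogens = 13.
Molecular formula: C8H13FN4O

C8H13FN4O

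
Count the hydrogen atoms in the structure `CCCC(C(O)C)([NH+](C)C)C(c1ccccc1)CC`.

Hydrogens are implicit in SMILES; fill each atom to its normal valence:
  5 × C: 3 H each → 15
  5 × C (aromatic): 1 H each → 5
  3 × C: 2 H each → 6
  2 × C: 1 H each → 2
  1 × C: no H
  1 × C (aromatic): no H
  1 × N (charge +1): 1 H
  1 × O: 1 H
  Total hydrogens = 30.

30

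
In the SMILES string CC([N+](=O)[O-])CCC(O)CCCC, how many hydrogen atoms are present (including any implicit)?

Hydrogens are implicit in SMILES; fill each atom to its normal valence:
  5 × C: 2 H each → 10
  2 × C: 3 H each → 6
  2 × C: 1 H each → 2
  1 × N (charge +1): no H
  1 × O: 1 H
  1 × O: no H
  1 × O (charge -1): no H
  Total hydrogens = 19.

19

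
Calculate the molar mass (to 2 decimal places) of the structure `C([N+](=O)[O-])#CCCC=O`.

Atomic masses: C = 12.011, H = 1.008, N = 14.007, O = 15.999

Molecular formula: C5H5NO3.
M = 5×12.011 + 5×1.008 + 1×14.007 + 3×15.999 = 127.10 g/mol.

127.10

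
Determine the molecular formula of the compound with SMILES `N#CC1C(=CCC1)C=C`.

C8H9N

Heavy atoms from the SMILES: 8 C, 1 N.
Implicit hydrogens by atom environment:
  3 × C: 2 H each → 6
  3 × C: 1 H each → 3
  2 × C: no H
  1 × N: no H
  Total hydrogens = 9.
Molecular formula: C8H9N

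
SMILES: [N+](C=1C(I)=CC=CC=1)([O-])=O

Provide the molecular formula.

Heavy atoms from the SMILES: 6 C, 1 I, 1 N, 2 O.
Implicit hydrogens by atom environment:
  4 × C (aromatic): 1 H each → 4
  2 × C (aromatic): no H
  1 × I: no H
  1 × N (charge +1): no H
  1 × O: no H
  1 × O (charge -1): no H
  Total hydrogens = 4.
Molecular formula: C6H4INO2

C6H4INO2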